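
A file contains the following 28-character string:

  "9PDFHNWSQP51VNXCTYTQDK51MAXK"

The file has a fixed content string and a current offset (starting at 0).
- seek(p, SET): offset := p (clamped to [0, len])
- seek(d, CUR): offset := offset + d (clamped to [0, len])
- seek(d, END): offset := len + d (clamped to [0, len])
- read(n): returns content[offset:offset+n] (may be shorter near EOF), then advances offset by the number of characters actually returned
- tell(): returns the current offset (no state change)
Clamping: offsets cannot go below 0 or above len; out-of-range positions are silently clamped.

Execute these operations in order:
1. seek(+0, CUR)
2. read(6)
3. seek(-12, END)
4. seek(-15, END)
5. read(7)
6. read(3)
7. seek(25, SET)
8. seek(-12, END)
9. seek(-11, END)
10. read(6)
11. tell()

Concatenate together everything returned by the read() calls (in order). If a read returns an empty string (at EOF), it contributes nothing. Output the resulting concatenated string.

Answer: 9PDFHNNXCTYTQDK5YTQDK5

Derivation:
After 1 (seek(+0, CUR)): offset=0
After 2 (read(6)): returned '9PDFHN', offset=6
After 3 (seek(-12, END)): offset=16
After 4 (seek(-15, END)): offset=13
After 5 (read(7)): returned 'NXCTYTQ', offset=20
After 6 (read(3)): returned 'DK5', offset=23
After 7 (seek(25, SET)): offset=25
After 8 (seek(-12, END)): offset=16
After 9 (seek(-11, END)): offset=17
After 10 (read(6)): returned 'YTQDK5', offset=23
After 11 (tell()): offset=23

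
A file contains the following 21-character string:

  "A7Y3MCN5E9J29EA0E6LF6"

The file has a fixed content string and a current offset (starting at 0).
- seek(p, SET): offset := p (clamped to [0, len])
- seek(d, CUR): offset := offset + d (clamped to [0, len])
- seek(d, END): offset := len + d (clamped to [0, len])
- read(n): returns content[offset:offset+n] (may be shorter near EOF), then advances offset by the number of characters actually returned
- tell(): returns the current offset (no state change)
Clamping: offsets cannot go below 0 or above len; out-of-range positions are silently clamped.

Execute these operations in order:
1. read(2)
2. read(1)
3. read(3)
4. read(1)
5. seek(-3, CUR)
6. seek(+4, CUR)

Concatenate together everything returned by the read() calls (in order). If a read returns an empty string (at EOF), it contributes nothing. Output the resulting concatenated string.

Answer: A7Y3MCN

Derivation:
After 1 (read(2)): returned 'A7', offset=2
After 2 (read(1)): returned 'Y', offset=3
After 3 (read(3)): returned '3MC', offset=6
After 4 (read(1)): returned 'N', offset=7
After 5 (seek(-3, CUR)): offset=4
After 6 (seek(+4, CUR)): offset=8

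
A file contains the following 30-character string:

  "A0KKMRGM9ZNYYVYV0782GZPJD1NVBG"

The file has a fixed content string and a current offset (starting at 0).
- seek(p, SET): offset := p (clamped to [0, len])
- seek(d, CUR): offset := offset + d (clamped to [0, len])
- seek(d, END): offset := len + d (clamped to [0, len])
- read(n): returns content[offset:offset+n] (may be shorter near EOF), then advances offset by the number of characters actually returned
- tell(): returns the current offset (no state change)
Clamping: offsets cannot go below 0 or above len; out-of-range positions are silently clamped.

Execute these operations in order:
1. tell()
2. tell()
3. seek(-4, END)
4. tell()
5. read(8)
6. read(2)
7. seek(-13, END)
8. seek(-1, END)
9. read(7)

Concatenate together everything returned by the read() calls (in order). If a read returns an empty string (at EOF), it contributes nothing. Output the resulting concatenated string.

Answer: NVBGG

Derivation:
After 1 (tell()): offset=0
After 2 (tell()): offset=0
After 3 (seek(-4, END)): offset=26
After 4 (tell()): offset=26
After 5 (read(8)): returned 'NVBG', offset=30
After 6 (read(2)): returned '', offset=30
After 7 (seek(-13, END)): offset=17
After 8 (seek(-1, END)): offset=29
After 9 (read(7)): returned 'G', offset=30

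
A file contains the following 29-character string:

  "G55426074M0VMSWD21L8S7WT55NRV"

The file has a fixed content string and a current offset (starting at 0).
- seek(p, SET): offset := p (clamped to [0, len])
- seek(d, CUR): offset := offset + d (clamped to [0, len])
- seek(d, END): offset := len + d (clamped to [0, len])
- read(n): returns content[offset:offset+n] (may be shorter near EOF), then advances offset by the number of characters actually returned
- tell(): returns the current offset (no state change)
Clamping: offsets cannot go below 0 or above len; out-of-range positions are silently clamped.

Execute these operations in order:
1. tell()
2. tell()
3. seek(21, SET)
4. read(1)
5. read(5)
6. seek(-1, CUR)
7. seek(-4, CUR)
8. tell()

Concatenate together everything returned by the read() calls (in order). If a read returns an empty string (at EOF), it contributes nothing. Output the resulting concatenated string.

Answer: 7WT55N

Derivation:
After 1 (tell()): offset=0
After 2 (tell()): offset=0
After 3 (seek(21, SET)): offset=21
After 4 (read(1)): returned '7', offset=22
After 5 (read(5)): returned 'WT55N', offset=27
After 6 (seek(-1, CUR)): offset=26
After 7 (seek(-4, CUR)): offset=22
After 8 (tell()): offset=22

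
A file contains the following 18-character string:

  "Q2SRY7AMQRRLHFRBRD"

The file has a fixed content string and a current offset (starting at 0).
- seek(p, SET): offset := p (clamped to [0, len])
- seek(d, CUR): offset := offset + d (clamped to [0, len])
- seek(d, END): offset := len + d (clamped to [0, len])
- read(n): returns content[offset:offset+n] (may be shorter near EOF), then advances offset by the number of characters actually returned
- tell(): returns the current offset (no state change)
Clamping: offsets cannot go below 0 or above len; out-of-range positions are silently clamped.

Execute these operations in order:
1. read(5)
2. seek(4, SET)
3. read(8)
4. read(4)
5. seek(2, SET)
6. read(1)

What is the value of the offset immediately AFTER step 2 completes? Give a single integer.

Answer: 4

Derivation:
After 1 (read(5)): returned 'Q2SRY', offset=5
After 2 (seek(4, SET)): offset=4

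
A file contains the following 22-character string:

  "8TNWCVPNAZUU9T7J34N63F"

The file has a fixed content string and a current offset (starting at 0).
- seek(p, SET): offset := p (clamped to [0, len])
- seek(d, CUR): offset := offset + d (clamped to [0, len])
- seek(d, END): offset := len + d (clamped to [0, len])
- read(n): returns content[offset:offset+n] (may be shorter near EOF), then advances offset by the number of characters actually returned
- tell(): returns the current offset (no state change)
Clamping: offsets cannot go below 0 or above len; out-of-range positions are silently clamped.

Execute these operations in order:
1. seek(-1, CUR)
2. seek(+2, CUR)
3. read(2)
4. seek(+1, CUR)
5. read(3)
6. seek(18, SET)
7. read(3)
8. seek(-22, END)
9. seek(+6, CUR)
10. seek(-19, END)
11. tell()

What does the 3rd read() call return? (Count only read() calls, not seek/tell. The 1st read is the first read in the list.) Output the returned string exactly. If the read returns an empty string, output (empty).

After 1 (seek(-1, CUR)): offset=0
After 2 (seek(+2, CUR)): offset=2
After 3 (read(2)): returned 'NW', offset=4
After 4 (seek(+1, CUR)): offset=5
After 5 (read(3)): returned 'VPN', offset=8
After 6 (seek(18, SET)): offset=18
After 7 (read(3)): returned 'N63', offset=21
After 8 (seek(-22, END)): offset=0
After 9 (seek(+6, CUR)): offset=6
After 10 (seek(-19, END)): offset=3
After 11 (tell()): offset=3

Answer: N63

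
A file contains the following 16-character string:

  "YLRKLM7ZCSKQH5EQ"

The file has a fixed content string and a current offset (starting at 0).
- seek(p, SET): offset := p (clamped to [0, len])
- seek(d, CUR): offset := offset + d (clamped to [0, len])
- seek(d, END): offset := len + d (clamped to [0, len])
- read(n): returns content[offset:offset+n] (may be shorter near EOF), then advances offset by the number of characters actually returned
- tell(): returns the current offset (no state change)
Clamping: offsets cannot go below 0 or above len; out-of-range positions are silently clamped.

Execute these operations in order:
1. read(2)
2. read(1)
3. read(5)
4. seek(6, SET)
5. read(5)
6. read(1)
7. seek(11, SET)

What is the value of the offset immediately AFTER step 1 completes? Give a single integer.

Answer: 2

Derivation:
After 1 (read(2)): returned 'YL', offset=2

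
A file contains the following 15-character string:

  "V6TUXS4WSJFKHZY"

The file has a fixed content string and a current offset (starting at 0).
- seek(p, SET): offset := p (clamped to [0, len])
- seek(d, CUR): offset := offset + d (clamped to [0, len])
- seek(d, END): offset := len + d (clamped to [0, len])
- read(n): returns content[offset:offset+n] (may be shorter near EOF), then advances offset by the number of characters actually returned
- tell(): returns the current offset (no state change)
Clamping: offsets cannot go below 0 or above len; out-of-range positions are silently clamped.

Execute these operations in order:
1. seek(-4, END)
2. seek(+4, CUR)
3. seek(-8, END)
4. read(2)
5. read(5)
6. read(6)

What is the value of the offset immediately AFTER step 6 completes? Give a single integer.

Answer: 15

Derivation:
After 1 (seek(-4, END)): offset=11
After 2 (seek(+4, CUR)): offset=15
After 3 (seek(-8, END)): offset=7
After 4 (read(2)): returned 'WS', offset=9
After 5 (read(5)): returned 'JFKHZ', offset=14
After 6 (read(6)): returned 'Y', offset=15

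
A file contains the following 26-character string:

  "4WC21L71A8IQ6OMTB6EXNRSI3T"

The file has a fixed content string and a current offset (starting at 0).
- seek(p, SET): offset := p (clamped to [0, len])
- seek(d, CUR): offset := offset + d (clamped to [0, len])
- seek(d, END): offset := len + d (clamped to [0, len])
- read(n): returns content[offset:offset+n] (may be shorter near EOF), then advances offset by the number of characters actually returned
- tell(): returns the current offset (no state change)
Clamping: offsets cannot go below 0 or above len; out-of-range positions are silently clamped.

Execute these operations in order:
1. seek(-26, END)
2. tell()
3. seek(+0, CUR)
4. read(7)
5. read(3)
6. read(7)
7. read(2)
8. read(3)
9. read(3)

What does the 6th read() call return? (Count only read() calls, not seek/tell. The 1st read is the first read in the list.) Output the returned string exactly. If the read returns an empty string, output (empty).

Answer: SI3

Derivation:
After 1 (seek(-26, END)): offset=0
After 2 (tell()): offset=0
After 3 (seek(+0, CUR)): offset=0
After 4 (read(7)): returned '4WC21L7', offset=7
After 5 (read(3)): returned '1A8', offset=10
After 6 (read(7)): returned 'IQ6OMTB', offset=17
After 7 (read(2)): returned '6E', offset=19
After 8 (read(3)): returned 'XNR', offset=22
After 9 (read(3)): returned 'SI3', offset=25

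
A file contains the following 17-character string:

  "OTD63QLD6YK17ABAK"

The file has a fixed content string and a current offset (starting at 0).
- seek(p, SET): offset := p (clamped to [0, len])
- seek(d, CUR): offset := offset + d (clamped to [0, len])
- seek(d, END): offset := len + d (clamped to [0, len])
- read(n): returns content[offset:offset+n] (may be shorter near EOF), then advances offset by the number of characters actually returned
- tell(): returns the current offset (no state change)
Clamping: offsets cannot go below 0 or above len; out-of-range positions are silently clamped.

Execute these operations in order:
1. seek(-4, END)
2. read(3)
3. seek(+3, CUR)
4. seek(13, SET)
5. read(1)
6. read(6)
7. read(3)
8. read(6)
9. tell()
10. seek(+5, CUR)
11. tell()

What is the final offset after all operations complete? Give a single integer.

Answer: 17

Derivation:
After 1 (seek(-4, END)): offset=13
After 2 (read(3)): returned 'ABA', offset=16
After 3 (seek(+3, CUR)): offset=17
After 4 (seek(13, SET)): offset=13
After 5 (read(1)): returned 'A', offset=14
After 6 (read(6)): returned 'BAK', offset=17
After 7 (read(3)): returned '', offset=17
After 8 (read(6)): returned '', offset=17
After 9 (tell()): offset=17
After 10 (seek(+5, CUR)): offset=17
After 11 (tell()): offset=17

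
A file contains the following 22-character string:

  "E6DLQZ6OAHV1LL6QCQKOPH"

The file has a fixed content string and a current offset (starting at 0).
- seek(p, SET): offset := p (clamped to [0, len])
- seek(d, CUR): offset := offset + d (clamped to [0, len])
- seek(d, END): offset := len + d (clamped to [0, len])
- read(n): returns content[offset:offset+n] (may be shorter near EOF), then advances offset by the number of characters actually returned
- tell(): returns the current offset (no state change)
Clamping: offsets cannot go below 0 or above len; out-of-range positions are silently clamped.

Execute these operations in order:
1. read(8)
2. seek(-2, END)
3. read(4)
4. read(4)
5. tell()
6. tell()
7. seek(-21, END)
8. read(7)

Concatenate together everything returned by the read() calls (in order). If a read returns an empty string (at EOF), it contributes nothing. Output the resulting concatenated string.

Answer: E6DLQZ6OPH6DLQZ6O

Derivation:
After 1 (read(8)): returned 'E6DLQZ6O', offset=8
After 2 (seek(-2, END)): offset=20
After 3 (read(4)): returned 'PH', offset=22
After 4 (read(4)): returned '', offset=22
After 5 (tell()): offset=22
After 6 (tell()): offset=22
After 7 (seek(-21, END)): offset=1
After 8 (read(7)): returned '6DLQZ6O', offset=8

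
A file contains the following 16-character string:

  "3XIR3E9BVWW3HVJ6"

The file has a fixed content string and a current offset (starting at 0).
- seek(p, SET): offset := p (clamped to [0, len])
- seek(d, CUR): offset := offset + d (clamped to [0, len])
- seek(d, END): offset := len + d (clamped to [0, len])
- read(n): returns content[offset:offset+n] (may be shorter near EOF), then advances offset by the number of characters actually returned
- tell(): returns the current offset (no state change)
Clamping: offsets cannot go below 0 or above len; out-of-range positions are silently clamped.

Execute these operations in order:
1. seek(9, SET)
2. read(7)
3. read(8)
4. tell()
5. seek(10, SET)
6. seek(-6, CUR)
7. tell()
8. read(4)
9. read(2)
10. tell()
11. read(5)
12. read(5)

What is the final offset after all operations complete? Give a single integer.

Answer: 16

Derivation:
After 1 (seek(9, SET)): offset=9
After 2 (read(7)): returned 'WW3HVJ6', offset=16
After 3 (read(8)): returned '', offset=16
After 4 (tell()): offset=16
After 5 (seek(10, SET)): offset=10
After 6 (seek(-6, CUR)): offset=4
After 7 (tell()): offset=4
After 8 (read(4)): returned '3E9B', offset=8
After 9 (read(2)): returned 'VW', offset=10
After 10 (tell()): offset=10
After 11 (read(5)): returned 'W3HVJ', offset=15
After 12 (read(5)): returned '6', offset=16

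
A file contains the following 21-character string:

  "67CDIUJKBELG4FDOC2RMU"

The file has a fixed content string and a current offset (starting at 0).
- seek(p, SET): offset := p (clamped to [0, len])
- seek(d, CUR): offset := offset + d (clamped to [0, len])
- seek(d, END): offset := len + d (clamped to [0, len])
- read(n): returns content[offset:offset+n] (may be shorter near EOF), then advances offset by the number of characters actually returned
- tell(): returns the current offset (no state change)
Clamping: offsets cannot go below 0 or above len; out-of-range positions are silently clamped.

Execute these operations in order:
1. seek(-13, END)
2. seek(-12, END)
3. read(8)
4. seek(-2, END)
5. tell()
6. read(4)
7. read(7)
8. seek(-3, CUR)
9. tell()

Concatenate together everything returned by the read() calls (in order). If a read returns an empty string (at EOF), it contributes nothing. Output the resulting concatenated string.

Answer: ELG4FDOCMU

Derivation:
After 1 (seek(-13, END)): offset=8
After 2 (seek(-12, END)): offset=9
After 3 (read(8)): returned 'ELG4FDOC', offset=17
After 4 (seek(-2, END)): offset=19
After 5 (tell()): offset=19
After 6 (read(4)): returned 'MU', offset=21
After 7 (read(7)): returned '', offset=21
After 8 (seek(-3, CUR)): offset=18
After 9 (tell()): offset=18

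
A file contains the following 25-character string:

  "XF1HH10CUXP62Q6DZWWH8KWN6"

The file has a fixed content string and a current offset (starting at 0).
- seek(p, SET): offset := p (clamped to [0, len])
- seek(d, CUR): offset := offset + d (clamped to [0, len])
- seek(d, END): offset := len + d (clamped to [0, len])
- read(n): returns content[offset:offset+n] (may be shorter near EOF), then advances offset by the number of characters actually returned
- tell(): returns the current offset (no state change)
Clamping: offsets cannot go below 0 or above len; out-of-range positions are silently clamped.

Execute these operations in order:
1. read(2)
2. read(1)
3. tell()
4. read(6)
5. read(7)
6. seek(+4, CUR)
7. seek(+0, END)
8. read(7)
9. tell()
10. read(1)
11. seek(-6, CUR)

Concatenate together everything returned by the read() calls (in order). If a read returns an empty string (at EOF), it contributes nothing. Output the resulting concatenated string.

After 1 (read(2)): returned 'XF', offset=2
After 2 (read(1)): returned '1', offset=3
After 3 (tell()): offset=3
After 4 (read(6)): returned 'HH10CU', offset=9
After 5 (read(7)): returned 'XP62Q6D', offset=16
After 6 (seek(+4, CUR)): offset=20
After 7 (seek(+0, END)): offset=25
After 8 (read(7)): returned '', offset=25
After 9 (tell()): offset=25
After 10 (read(1)): returned '', offset=25
After 11 (seek(-6, CUR)): offset=19

Answer: XF1HH10CUXP62Q6D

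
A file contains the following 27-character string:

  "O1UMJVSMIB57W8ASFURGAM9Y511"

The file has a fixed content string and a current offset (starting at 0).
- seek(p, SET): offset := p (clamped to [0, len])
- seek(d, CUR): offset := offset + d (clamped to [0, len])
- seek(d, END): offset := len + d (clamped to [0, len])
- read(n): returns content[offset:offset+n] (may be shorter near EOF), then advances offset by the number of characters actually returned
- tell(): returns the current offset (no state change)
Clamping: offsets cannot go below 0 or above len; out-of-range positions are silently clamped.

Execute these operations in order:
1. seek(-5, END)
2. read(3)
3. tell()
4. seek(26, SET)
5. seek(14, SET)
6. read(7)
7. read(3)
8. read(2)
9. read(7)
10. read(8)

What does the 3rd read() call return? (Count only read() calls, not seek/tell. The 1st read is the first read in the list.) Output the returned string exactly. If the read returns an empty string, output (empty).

After 1 (seek(-5, END)): offset=22
After 2 (read(3)): returned '9Y5', offset=25
After 3 (tell()): offset=25
After 4 (seek(26, SET)): offset=26
After 5 (seek(14, SET)): offset=14
After 6 (read(7)): returned 'ASFURGA', offset=21
After 7 (read(3)): returned 'M9Y', offset=24
After 8 (read(2)): returned '51', offset=26
After 9 (read(7)): returned '1', offset=27
After 10 (read(8)): returned '', offset=27

Answer: M9Y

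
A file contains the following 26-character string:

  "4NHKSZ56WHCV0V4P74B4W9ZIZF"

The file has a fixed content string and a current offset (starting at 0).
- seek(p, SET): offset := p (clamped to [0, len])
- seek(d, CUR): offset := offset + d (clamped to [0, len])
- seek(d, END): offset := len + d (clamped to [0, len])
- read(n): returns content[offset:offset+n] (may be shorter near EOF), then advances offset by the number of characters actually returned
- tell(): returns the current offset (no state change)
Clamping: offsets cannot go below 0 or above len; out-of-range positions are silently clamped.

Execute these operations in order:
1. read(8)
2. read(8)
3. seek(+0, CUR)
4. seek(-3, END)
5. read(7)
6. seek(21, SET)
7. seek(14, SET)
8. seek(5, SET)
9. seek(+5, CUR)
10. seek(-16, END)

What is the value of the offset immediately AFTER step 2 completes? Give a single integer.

Answer: 16

Derivation:
After 1 (read(8)): returned '4NHKSZ56', offset=8
After 2 (read(8)): returned 'WHCV0V4P', offset=16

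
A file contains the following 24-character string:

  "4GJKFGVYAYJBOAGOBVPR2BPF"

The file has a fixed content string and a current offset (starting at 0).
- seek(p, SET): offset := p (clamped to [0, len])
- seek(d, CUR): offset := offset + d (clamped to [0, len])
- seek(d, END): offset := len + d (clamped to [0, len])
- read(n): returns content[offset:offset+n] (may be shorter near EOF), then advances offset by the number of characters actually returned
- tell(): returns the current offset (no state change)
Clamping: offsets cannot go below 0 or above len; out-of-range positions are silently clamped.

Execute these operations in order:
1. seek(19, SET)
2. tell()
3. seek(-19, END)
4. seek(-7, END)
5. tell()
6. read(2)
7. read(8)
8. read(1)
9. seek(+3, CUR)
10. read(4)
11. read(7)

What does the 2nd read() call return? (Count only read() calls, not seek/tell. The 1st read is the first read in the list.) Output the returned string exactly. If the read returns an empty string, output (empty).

Answer: R2BPF

Derivation:
After 1 (seek(19, SET)): offset=19
After 2 (tell()): offset=19
After 3 (seek(-19, END)): offset=5
After 4 (seek(-7, END)): offset=17
After 5 (tell()): offset=17
After 6 (read(2)): returned 'VP', offset=19
After 7 (read(8)): returned 'R2BPF', offset=24
After 8 (read(1)): returned '', offset=24
After 9 (seek(+3, CUR)): offset=24
After 10 (read(4)): returned '', offset=24
After 11 (read(7)): returned '', offset=24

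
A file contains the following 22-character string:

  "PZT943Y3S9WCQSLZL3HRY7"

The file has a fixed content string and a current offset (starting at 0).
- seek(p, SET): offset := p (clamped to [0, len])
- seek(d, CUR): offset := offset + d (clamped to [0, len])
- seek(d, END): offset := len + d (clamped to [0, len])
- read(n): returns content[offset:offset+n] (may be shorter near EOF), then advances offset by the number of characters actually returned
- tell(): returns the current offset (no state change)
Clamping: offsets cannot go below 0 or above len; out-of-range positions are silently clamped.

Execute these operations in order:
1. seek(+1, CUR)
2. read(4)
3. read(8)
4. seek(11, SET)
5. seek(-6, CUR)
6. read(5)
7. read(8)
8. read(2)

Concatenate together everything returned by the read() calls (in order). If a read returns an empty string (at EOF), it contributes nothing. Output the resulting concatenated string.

Answer: ZT943Y3S9WCQ3Y3S9WCQSLZL3HR

Derivation:
After 1 (seek(+1, CUR)): offset=1
After 2 (read(4)): returned 'ZT94', offset=5
After 3 (read(8)): returned '3Y3S9WCQ', offset=13
After 4 (seek(11, SET)): offset=11
After 5 (seek(-6, CUR)): offset=5
After 6 (read(5)): returned '3Y3S9', offset=10
After 7 (read(8)): returned 'WCQSLZL3', offset=18
After 8 (read(2)): returned 'HR', offset=20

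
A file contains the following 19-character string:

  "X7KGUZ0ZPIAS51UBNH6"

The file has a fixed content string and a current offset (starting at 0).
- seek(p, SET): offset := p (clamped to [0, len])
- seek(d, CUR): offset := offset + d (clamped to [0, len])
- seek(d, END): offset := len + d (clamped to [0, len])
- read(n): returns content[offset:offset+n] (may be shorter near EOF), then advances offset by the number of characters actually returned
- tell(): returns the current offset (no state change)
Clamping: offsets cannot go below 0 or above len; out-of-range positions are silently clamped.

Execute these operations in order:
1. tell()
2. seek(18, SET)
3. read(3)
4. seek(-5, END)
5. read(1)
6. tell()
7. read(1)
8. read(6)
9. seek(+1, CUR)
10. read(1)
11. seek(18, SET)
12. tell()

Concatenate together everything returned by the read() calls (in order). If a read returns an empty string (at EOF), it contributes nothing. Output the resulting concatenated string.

After 1 (tell()): offset=0
After 2 (seek(18, SET)): offset=18
After 3 (read(3)): returned '6', offset=19
After 4 (seek(-5, END)): offset=14
After 5 (read(1)): returned 'U', offset=15
After 6 (tell()): offset=15
After 7 (read(1)): returned 'B', offset=16
After 8 (read(6)): returned 'NH6', offset=19
After 9 (seek(+1, CUR)): offset=19
After 10 (read(1)): returned '', offset=19
After 11 (seek(18, SET)): offset=18
After 12 (tell()): offset=18

Answer: 6UBNH6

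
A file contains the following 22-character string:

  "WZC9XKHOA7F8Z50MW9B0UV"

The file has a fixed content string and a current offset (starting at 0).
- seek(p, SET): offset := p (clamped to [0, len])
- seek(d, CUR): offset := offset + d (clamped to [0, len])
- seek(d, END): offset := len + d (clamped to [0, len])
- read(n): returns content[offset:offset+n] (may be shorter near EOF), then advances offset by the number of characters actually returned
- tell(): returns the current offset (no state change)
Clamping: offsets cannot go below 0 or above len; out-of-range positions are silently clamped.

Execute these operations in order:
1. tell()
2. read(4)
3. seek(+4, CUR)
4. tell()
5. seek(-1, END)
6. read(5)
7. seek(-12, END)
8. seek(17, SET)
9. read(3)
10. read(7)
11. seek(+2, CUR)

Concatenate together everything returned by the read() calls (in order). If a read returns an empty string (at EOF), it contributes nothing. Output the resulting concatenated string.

Answer: WZC9V9B0UV

Derivation:
After 1 (tell()): offset=0
After 2 (read(4)): returned 'WZC9', offset=4
After 3 (seek(+4, CUR)): offset=8
After 4 (tell()): offset=8
After 5 (seek(-1, END)): offset=21
After 6 (read(5)): returned 'V', offset=22
After 7 (seek(-12, END)): offset=10
After 8 (seek(17, SET)): offset=17
After 9 (read(3)): returned '9B0', offset=20
After 10 (read(7)): returned 'UV', offset=22
After 11 (seek(+2, CUR)): offset=22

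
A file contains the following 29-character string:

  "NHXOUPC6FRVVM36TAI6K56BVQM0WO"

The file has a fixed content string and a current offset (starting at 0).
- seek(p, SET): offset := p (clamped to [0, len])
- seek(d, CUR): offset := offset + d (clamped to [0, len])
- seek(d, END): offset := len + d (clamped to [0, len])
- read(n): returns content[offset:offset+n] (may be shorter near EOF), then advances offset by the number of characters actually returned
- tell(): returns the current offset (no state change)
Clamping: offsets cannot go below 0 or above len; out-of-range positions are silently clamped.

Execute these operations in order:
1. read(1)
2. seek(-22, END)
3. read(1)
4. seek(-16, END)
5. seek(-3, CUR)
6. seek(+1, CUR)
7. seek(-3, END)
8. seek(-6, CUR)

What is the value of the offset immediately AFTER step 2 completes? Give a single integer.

After 1 (read(1)): returned 'N', offset=1
After 2 (seek(-22, END)): offset=7

Answer: 7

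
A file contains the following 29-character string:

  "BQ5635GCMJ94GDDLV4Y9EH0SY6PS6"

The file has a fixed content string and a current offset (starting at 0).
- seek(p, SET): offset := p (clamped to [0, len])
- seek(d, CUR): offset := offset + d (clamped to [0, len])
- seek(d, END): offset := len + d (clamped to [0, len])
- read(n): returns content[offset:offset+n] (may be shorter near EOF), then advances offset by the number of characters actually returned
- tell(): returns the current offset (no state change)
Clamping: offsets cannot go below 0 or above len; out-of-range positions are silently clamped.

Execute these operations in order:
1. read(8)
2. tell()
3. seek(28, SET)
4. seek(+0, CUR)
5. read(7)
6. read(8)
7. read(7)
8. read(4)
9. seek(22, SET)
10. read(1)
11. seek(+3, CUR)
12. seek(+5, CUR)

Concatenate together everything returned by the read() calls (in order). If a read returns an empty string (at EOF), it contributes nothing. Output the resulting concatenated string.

After 1 (read(8)): returned 'BQ5635GC', offset=8
After 2 (tell()): offset=8
After 3 (seek(28, SET)): offset=28
After 4 (seek(+0, CUR)): offset=28
After 5 (read(7)): returned '6', offset=29
After 6 (read(8)): returned '', offset=29
After 7 (read(7)): returned '', offset=29
After 8 (read(4)): returned '', offset=29
After 9 (seek(22, SET)): offset=22
After 10 (read(1)): returned '0', offset=23
After 11 (seek(+3, CUR)): offset=26
After 12 (seek(+5, CUR)): offset=29

Answer: BQ5635GC60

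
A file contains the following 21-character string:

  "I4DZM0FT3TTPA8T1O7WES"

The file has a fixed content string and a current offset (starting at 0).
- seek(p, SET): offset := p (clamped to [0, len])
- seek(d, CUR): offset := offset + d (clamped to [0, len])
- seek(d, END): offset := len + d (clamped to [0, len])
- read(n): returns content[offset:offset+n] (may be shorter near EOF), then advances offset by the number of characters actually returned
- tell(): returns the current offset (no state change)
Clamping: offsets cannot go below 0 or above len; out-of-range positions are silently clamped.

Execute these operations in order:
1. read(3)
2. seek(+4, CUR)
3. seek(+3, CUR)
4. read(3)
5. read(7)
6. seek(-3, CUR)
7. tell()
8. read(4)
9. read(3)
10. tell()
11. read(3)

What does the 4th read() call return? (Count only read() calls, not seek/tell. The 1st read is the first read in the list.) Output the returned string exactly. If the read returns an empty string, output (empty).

Answer: 7WES

Derivation:
After 1 (read(3)): returned 'I4D', offset=3
After 2 (seek(+4, CUR)): offset=7
After 3 (seek(+3, CUR)): offset=10
After 4 (read(3)): returned 'TPA', offset=13
After 5 (read(7)): returned '8T1O7WE', offset=20
After 6 (seek(-3, CUR)): offset=17
After 7 (tell()): offset=17
After 8 (read(4)): returned '7WES', offset=21
After 9 (read(3)): returned '', offset=21
After 10 (tell()): offset=21
After 11 (read(3)): returned '', offset=21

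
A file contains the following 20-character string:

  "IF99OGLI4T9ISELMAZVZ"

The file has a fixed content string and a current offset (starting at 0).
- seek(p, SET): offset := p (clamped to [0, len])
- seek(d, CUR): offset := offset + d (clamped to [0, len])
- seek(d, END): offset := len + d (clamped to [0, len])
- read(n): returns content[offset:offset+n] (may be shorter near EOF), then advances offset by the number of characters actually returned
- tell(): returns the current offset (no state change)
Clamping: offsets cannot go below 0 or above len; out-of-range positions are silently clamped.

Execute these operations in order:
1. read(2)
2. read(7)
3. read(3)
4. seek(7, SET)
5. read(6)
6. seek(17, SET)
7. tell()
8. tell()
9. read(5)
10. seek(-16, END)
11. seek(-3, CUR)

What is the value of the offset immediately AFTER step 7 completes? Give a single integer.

Answer: 17

Derivation:
After 1 (read(2)): returned 'IF', offset=2
After 2 (read(7)): returned '99OGLI4', offset=9
After 3 (read(3)): returned 'T9I', offset=12
After 4 (seek(7, SET)): offset=7
After 5 (read(6)): returned 'I4T9IS', offset=13
After 6 (seek(17, SET)): offset=17
After 7 (tell()): offset=17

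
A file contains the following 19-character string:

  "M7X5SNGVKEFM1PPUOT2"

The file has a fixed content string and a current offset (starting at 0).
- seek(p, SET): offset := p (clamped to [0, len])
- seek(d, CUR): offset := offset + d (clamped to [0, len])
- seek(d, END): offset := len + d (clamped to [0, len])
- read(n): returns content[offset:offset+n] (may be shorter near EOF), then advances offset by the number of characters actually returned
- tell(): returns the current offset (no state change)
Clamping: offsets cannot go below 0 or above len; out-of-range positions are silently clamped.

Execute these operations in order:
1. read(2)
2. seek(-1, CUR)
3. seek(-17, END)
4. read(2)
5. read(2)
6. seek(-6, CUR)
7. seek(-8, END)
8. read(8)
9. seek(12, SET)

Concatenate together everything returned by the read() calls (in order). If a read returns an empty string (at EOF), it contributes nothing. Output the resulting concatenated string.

After 1 (read(2)): returned 'M7', offset=2
After 2 (seek(-1, CUR)): offset=1
After 3 (seek(-17, END)): offset=2
After 4 (read(2)): returned 'X5', offset=4
After 5 (read(2)): returned 'SN', offset=6
After 6 (seek(-6, CUR)): offset=0
After 7 (seek(-8, END)): offset=11
After 8 (read(8)): returned 'M1PPUOT2', offset=19
After 9 (seek(12, SET)): offset=12

Answer: M7X5SNM1PPUOT2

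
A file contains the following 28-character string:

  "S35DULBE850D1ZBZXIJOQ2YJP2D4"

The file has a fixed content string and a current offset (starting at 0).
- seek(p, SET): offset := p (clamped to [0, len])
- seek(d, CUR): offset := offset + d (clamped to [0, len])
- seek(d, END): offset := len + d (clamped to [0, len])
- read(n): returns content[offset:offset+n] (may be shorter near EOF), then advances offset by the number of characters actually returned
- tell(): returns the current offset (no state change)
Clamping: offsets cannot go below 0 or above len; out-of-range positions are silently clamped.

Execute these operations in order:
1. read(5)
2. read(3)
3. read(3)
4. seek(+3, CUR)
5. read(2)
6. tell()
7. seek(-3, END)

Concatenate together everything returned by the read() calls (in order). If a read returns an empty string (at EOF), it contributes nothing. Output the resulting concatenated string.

Answer: S35DULBE850BZ

Derivation:
After 1 (read(5)): returned 'S35DU', offset=5
After 2 (read(3)): returned 'LBE', offset=8
After 3 (read(3)): returned '850', offset=11
After 4 (seek(+3, CUR)): offset=14
After 5 (read(2)): returned 'BZ', offset=16
After 6 (tell()): offset=16
After 7 (seek(-3, END)): offset=25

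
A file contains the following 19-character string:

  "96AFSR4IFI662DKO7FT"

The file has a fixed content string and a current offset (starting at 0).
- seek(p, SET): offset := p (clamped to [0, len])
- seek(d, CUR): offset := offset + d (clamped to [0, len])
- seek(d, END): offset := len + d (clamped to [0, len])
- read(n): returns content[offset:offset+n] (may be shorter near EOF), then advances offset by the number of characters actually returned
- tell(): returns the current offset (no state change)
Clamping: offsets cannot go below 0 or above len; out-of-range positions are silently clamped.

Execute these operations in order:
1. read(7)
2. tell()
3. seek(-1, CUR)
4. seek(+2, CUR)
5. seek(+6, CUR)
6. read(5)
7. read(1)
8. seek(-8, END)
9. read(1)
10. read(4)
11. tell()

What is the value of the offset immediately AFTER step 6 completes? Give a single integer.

Answer: 19

Derivation:
After 1 (read(7)): returned '96AFSR4', offset=7
After 2 (tell()): offset=7
After 3 (seek(-1, CUR)): offset=6
After 4 (seek(+2, CUR)): offset=8
After 5 (seek(+6, CUR)): offset=14
After 6 (read(5)): returned 'KO7FT', offset=19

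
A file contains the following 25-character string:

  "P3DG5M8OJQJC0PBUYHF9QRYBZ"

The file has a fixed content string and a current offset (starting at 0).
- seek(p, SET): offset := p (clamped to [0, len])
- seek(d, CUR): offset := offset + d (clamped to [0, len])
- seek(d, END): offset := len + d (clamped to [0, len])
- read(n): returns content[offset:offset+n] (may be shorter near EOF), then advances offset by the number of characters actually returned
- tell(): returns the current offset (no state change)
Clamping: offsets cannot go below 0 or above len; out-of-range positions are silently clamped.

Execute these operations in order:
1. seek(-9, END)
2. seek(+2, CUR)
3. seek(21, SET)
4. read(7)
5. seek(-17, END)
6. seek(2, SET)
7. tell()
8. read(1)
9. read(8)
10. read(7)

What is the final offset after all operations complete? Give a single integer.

After 1 (seek(-9, END)): offset=16
After 2 (seek(+2, CUR)): offset=18
After 3 (seek(21, SET)): offset=21
After 4 (read(7)): returned 'RYBZ', offset=25
After 5 (seek(-17, END)): offset=8
After 6 (seek(2, SET)): offset=2
After 7 (tell()): offset=2
After 8 (read(1)): returned 'D', offset=3
After 9 (read(8)): returned 'G5M8OJQJ', offset=11
After 10 (read(7)): returned 'C0PBUYH', offset=18

Answer: 18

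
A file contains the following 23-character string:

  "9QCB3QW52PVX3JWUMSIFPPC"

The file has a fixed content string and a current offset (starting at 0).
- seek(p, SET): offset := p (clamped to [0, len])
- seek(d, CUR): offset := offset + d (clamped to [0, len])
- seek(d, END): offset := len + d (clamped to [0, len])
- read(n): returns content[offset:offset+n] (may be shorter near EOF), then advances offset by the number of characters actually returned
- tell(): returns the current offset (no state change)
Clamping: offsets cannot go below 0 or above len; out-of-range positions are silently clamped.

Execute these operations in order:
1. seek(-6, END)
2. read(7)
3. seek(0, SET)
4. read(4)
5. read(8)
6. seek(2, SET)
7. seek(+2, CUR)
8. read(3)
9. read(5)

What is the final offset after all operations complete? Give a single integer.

After 1 (seek(-6, END)): offset=17
After 2 (read(7)): returned 'SIFPPC', offset=23
After 3 (seek(0, SET)): offset=0
After 4 (read(4)): returned '9QCB', offset=4
After 5 (read(8)): returned '3QW52PVX', offset=12
After 6 (seek(2, SET)): offset=2
After 7 (seek(+2, CUR)): offset=4
After 8 (read(3)): returned '3QW', offset=7
After 9 (read(5)): returned '52PVX', offset=12

Answer: 12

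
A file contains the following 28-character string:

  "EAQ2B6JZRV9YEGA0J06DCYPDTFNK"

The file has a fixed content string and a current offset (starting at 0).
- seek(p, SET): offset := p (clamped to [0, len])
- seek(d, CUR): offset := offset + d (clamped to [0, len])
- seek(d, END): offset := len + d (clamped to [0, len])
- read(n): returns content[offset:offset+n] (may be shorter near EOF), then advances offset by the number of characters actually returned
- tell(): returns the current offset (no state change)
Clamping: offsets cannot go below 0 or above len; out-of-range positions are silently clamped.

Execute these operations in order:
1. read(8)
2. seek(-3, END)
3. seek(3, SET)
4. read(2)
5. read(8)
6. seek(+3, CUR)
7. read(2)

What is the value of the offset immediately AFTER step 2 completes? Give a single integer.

After 1 (read(8)): returned 'EAQ2B6JZ', offset=8
After 2 (seek(-3, END)): offset=25

Answer: 25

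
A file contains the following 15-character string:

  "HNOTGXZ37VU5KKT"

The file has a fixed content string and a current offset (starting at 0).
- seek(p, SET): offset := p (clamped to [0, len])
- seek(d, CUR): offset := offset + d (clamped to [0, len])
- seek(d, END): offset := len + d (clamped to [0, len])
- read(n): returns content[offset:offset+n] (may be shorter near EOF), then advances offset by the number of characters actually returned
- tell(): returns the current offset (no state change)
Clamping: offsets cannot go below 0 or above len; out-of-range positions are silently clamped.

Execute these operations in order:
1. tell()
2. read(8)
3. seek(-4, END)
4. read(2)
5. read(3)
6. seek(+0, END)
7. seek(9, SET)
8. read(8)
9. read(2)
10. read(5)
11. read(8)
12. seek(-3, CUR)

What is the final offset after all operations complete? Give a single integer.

After 1 (tell()): offset=0
After 2 (read(8)): returned 'HNOTGXZ3', offset=8
After 3 (seek(-4, END)): offset=11
After 4 (read(2)): returned '5K', offset=13
After 5 (read(3)): returned 'KT', offset=15
After 6 (seek(+0, END)): offset=15
After 7 (seek(9, SET)): offset=9
After 8 (read(8)): returned 'VU5KKT', offset=15
After 9 (read(2)): returned '', offset=15
After 10 (read(5)): returned '', offset=15
After 11 (read(8)): returned '', offset=15
After 12 (seek(-3, CUR)): offset=12

Answer: 12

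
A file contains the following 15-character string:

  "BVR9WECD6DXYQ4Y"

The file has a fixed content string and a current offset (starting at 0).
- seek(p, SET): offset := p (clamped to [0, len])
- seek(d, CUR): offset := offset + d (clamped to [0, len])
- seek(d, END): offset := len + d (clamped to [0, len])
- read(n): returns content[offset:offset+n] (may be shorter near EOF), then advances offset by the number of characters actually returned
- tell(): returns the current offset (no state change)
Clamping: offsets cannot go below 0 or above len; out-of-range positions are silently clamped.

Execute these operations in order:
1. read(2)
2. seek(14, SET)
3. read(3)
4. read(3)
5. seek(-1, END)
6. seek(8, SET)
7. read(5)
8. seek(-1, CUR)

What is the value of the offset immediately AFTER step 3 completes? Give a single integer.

After 1 (read(2)): returned 'BV', offset=2
After 2 (seek(14, SET)): offset=14
After 3 (read(3)): returned 'Y', offset=15

Answer: 15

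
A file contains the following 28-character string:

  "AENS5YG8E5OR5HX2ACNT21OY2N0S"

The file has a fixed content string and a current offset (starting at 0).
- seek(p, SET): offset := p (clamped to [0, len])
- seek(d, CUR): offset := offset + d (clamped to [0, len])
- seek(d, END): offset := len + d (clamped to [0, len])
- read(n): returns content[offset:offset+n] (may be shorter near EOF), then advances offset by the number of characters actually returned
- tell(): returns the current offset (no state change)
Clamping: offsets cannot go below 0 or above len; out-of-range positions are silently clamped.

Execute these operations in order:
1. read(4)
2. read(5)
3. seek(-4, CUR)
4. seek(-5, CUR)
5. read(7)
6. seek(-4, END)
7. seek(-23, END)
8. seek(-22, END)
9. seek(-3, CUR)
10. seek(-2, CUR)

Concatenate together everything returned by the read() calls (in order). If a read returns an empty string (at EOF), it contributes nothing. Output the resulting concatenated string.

Answer: AENS5YG8EAENS5YG

Derivation:
After 1 (read(4)): returned 'AENS', offset=4
After 2 (read(5)): returned '5YG8E', offset=9
After 3 (seek(-4, CUR)): offset=5
After 4 (seek(-5, CUR)): offset=0
After 5 (read(7)): returned 'AENS5YG', offset=7
After 6 (seek(-4, END)): offset=24
After 7 (seek(-23, END)): offset=5
After 8 (seek(-22, END)): offset=6
After 9 (seek(-3, CUR)): offset=3
After 10 (seek(-2, CUR)): offset=1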